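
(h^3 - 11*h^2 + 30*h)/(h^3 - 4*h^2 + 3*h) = (h^2 - 11*h + 30)/(h^2 - 4*h + 3)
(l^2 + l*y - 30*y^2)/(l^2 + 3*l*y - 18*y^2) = (-l + 5*y)/(-l + 3*y)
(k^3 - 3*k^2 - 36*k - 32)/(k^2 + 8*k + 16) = (k^2 - 7*k - 8)/(k + 4)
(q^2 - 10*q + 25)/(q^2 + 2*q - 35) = (q - 5)/(q + 7)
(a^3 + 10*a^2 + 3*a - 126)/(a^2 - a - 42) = (a^2 + 4*a - 21)/(a - 7)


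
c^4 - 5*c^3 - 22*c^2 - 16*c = c*(c - 8)*(c + 1)*(c + 2)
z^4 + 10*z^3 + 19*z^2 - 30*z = z*(z - 1)*(z + 5)*(z + 6)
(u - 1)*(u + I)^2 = u^3 - u^2 + 2*I*u^2 - u - 2*I*u + 1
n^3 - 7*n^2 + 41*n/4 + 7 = (n - 4)*(n - 7/2)*(n + 1/2)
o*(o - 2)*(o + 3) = o^3 + o^2 - 6*o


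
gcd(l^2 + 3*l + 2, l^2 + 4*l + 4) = l + 2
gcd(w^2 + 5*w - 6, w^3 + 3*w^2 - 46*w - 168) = w + 6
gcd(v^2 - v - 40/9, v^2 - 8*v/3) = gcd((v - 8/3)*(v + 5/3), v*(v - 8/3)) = v - 8/3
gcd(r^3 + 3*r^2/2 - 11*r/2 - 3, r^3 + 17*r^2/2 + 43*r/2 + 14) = 1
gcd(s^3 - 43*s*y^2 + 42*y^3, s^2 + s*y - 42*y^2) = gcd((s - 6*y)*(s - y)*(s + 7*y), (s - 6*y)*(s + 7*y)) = -s^2 - s*y + 42*y^2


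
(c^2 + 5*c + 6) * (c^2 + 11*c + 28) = c^4 + 16*c^3 + 89*c^2 + 206*c + 168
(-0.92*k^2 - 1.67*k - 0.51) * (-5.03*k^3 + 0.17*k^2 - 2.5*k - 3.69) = 4.6276*k^5 + 8.2437*k^4 + 4.5814*k^3 + 7.4831*k^2 + 7.4373*k + 1.8819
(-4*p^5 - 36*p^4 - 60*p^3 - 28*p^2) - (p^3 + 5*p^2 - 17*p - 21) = -4*p^5 - 36*p^4 - 61*p^3 - 33*p^2 + 17*p + 21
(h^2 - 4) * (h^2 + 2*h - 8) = h^4 + 2*h^3 - 12*h^2 - 8*h + 32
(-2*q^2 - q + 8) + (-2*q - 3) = -2*q^2 - 3*q + 5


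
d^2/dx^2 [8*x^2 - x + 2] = 16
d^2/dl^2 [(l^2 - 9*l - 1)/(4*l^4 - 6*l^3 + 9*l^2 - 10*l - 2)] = 2*(48*l^8 - 936*l^7 + 1568*l^6 - 1344*l^5 - 246*l^4 - 391*l^3 + 231*l^2 - 180*l + 66)/(64*l^12 - 288*l^11 + 864*l^10 - 1992*l^9 + 3288*l^8 - 4410*l^7 + 4521*l^6 - 3102*l^5 + 1542*l^4 + 8*l^3 - 492*l^2 - 120*l - 8)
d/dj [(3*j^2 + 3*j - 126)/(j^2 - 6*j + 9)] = 3*(81 - 7*j)/(j^3 - 9*j^2 + 27*j - 27)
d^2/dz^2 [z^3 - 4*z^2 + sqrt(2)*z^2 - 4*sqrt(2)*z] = 6*z - 8 + 2*sqrt(2)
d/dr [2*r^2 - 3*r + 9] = 4*r - 3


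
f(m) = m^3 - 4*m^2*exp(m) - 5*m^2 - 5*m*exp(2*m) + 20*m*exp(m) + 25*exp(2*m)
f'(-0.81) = 23.98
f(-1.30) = -17.24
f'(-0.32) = 40.36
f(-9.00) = -1134.06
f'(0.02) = 67.08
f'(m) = -4*m^2*exp(m) + 3*m^2 - 10*m*exp(2*m) + 12*m*exp(m) - 10*m + 45*exp(2*m) + 20*exp(m)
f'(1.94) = 1427.97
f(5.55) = -185094.62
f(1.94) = 894.61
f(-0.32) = 8.54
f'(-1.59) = 24.14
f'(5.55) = -704177.74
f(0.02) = 26.32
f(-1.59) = -23.84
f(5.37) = -87104.17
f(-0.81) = -6.44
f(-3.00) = -76.68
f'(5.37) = -408252.74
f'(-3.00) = 54.60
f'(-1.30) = 21.73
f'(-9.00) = 332.95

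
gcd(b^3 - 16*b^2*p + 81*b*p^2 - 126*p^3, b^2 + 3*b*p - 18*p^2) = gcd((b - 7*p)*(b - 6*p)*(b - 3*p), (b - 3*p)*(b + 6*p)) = -b + 3*p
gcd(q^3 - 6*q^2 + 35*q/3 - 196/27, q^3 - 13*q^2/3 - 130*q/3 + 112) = q - 7/3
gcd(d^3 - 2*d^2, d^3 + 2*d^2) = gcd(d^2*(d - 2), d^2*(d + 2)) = d^2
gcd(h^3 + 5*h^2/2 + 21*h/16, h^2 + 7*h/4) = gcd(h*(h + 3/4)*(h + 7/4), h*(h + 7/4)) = h^2 + 7*h/4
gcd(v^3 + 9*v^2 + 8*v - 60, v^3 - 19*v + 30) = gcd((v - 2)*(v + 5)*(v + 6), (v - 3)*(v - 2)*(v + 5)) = v^2 + 3*v - 10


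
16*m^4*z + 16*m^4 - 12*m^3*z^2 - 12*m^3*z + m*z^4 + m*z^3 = (-2*m + z)^2*(4*m + z)*(m*z + m)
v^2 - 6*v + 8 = (v - 4)*(v - 2)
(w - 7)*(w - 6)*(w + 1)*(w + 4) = w^4 - 8*w^3 - 19*w^2 + 158*w + 168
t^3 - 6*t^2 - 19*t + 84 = (t - 7)*(t - 3)*(t + 4)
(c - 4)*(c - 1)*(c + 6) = c^3 + c^2 - 26*c + 24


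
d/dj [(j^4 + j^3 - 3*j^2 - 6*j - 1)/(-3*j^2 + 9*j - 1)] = (-6*j^5 + 24*j^4 + 14*j^3 - 48*j^2 + 15)/(9*j^4 - 54*j^3 + 87*j^2 - 18*j + 1)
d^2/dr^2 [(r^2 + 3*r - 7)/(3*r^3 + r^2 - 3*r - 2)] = 2*(9*r^6 + 81*r^5 - 324*r^4 - 93*r^3 + 282*r^2 - 45*r - 91)/(27*r^9 + 27*r^8 - 72*r^7 - 107*r^6 + 36*r^5 + 129*r^4 + 45*r^3 - 42*r^2 - 36*r - 8)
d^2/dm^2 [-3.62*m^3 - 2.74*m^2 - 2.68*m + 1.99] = -21.72*m - 5.48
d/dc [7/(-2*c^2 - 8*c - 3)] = 28*(c + 2)/(2*c^2 + 8*c + 3)^2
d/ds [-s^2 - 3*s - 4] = -2*s - 3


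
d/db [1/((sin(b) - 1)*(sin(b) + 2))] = -(sin(2*b) + cos(b))/((sin(b) - 1)^2*(sin(b) + 2)^2)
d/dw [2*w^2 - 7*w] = 4*w - 7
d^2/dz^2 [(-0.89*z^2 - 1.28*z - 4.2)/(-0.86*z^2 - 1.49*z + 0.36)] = (-8.88178419700125e-16*z^4 - 0.387516000000002*z^3 + 20.291184*z^2 + 34.669008*z + 22.853352)/(0.636056*z^6 + 3.306012*z^5 + 4.92909*z^4 + 0.540125*z^3 - 2.06334*z^2 + 0.579312*z - 0.046656)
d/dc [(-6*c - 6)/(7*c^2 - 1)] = 6*(-7*c^2 + 14*c*(c + 1) + 1)/(7*c^2 - 1)^2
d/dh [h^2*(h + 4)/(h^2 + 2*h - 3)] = h*(h^3 + 4*h^2 - h - 24)/(h^4 + 4*h^3 - 2*h^2 - 12*h + 9)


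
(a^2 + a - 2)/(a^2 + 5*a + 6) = (a - 1)/(a + 3)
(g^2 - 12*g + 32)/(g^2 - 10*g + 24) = (g - 8)/(g - 6)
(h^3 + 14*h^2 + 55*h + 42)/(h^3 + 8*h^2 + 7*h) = (h + 6)/h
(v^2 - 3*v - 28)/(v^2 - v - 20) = (v - 7)/(v - 5)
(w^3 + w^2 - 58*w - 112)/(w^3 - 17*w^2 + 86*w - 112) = (w^2 + 9*w + 14)/(w^2 - 9*w + 14)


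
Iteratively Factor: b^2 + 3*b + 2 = (b + 1)*(b + 2)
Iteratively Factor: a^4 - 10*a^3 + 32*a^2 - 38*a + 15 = (a - 1)*(a^3 - 9*a^2 + 23*a - 15) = (a - 1)^2*(a^2 - 8*a + 15) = (a - 5)*(a - 1)^2*(a - 3)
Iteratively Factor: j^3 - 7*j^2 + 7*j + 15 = (j + 1)*(j^2 - 8*j + 15) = (j - 5)*(j + 1)*(j - 3)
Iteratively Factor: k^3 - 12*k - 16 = (k - 4)*(k^2 + 4*k + 4) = (k - 4)*(k + 2)*(k + 2)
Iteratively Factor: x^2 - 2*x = (x)*(x - 2)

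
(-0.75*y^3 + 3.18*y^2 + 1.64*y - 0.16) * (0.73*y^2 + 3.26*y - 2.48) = -0.5475*y^5 - 0.1236*y^4 + 13.424*y^3 - 2.6568*y^2 - 4.5888*y + 0.3968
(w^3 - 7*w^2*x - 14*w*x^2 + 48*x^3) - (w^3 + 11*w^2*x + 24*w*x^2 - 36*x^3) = -18*w^2*x - 38*w*x^2 + 84*x^3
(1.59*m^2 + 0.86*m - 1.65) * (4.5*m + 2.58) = 7.155*m^3 + 7.9722*m^2 - 5.2062*m - 4.257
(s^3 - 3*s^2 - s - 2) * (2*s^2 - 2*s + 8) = 2*s^5 - 8*s^4 + 12*s^3 - 26*s^2 - 4*s - 16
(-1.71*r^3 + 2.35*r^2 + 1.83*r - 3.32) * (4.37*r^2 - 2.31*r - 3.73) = -7.4727*r^5 + 14.2196*r^4 + 8.9469*r^3 - 27.5012*r^2 + 0.8433*r + 12.3836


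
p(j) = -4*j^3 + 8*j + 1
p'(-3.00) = -100.00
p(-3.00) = 85.00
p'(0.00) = 8.00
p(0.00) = 1.00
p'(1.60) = -22.72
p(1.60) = -2.58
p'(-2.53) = -68.81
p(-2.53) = 45.54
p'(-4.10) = -193.72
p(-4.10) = 243.88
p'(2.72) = -80.78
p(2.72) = -57.73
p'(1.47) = -17.93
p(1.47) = 0.05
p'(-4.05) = -188.83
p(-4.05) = 234.32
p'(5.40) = -341.92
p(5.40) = -585.66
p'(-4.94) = -284.84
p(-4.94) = 443.70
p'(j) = 8 - 12*j^2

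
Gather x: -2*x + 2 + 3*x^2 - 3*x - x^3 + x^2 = -x^3 + 4*x^2 - 5*x + 2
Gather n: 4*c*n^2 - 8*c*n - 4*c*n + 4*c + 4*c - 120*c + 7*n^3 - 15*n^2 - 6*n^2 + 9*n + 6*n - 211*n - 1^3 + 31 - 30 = -112*c + 7*n^3 + n^2*(4*c - 21) + n*(-12*c - 196)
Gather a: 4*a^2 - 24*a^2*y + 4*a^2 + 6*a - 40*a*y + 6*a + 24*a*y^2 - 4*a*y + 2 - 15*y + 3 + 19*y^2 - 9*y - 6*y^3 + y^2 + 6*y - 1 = a^2*(8 - 24*y) + a*(24*y^2 - 44*y + 12) - 6*y^3 + 20*y^2 - 18*y + 4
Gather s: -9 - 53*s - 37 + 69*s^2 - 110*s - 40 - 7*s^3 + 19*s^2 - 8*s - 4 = -7*s^3 + 88*s^2 - 171*s - 90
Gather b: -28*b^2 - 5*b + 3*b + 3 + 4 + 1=-28*b^2 - 2*b + 8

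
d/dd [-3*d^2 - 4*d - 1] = -6*d - 4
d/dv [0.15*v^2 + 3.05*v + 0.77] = 0.3*v + 3.05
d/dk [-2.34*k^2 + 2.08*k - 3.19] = 2.08 - 4.68*k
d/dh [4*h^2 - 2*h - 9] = 8*h - 2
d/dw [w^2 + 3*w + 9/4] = 2*w + 3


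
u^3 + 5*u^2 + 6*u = u*(u + 2)*(u + 3)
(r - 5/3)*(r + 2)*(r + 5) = r^3 + 16*r^2/3 - 5*r/3 - 50/3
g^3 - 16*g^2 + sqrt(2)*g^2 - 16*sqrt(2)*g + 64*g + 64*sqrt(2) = (g - 8)^2*(g + sqrt(2))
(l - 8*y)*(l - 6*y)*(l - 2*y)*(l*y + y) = l^4*y - 16*l^3*y^2 + l^3*y + 76*l^2*y^3 - 16*l^2*y^2 - 96*l*y^4 + 76*l*y^3 - 96*y^4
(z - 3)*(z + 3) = z^2 - 9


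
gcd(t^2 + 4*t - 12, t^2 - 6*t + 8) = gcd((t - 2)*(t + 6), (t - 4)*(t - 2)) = t - 2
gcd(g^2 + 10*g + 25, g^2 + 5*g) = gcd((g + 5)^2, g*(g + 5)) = g + 5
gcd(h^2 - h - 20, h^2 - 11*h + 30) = h - 5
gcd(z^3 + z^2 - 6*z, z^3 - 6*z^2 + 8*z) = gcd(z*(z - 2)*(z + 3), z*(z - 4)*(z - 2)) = z^2 - 2*z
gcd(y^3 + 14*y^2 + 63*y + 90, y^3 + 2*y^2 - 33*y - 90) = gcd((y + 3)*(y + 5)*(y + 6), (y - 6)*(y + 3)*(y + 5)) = y^2 + 8*y + 15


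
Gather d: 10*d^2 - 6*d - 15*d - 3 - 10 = 10*d^2 - 21*d - 13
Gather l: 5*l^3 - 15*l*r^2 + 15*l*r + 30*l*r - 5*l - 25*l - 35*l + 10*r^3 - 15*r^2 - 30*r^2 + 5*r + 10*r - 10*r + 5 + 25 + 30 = 5*l^3 + l*(-15*r^2 + 45*r - 65) + 10*r^3 - 45*r^2 + 5*r + 60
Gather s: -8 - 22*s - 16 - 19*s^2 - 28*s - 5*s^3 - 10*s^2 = -5*s^3 - 29*s^2 - 50*s - 24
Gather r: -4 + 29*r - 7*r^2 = -7*r^2 + 29*r - 4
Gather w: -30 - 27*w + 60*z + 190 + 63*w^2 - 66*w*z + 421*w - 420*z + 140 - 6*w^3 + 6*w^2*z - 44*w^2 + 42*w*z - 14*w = -6*w^3 + w^2*(6*z + 19) + w*(380 - 24*z) - 360*z + 300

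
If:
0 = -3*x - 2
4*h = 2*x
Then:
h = -1/3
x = -2/3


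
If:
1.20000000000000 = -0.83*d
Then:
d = -1.45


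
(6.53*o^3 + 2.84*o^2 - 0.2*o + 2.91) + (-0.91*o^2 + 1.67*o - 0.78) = 6.53*o^3 + 1.93*o^2 + 1.47*o + 2.13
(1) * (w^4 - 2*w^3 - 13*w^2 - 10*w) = w^4 - 2*w^3 - 13*w^2 - 10*w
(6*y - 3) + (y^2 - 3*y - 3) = y^2 + 3*y - 6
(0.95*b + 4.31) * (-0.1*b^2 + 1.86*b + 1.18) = -0.095*b^3 + 1.336*b^2 + 9.1376*b + 5.0858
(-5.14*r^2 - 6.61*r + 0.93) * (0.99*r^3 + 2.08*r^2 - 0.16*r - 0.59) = -5.0886*r^5 - 17.2351*r^4 - 12.0057*r^3 + 6.0246*r^2 + 3.7511*r - 0.5487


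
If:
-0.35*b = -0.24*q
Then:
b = 0.685714285714286*q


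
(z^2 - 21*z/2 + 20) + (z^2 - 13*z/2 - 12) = 2*z^2 - 17*z + 8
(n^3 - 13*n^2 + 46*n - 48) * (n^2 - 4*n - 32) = n^5 - 17*n^4 + 66*n^3 + 184*n^2 - 1280*n + 1536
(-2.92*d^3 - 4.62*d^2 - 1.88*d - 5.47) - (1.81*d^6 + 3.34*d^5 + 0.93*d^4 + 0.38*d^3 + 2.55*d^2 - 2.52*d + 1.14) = -1.81*d^6 - 3.34*d^5 - 0.93*d^4 - 3.3*d^3 - 7.17*d^2 + 0.64*d - 6.61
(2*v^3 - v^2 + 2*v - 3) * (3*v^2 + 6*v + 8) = 6*v^5 + 9*v^4 + 16*v^3 - 5*v^2 - 2*v - 24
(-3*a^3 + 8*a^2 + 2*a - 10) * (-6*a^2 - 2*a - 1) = 18*a^5 - 42*a^4 - 25*a^3 + 48*a^2 + 18*a + 10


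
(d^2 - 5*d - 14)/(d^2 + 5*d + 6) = (d - 7)/(d + 3)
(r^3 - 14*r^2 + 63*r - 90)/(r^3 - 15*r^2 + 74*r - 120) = (r - 3)/(r - 4)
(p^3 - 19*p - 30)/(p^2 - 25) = (p^2 + 5*p + 6)/(p + 5)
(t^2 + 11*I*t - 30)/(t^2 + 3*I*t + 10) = (t + 6*I)/(t - 2*I)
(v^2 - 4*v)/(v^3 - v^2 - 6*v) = (4 - v)/(-v^2 + v + 6)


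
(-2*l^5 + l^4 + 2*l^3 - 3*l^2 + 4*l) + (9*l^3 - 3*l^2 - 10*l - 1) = -2*l^5 + l^4 + 11*l^3 - 6*l^2 - 6*l - 1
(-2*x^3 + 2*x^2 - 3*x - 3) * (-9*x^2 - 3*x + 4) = 18*x^5 - 12*x^4 + 13*x^3 + 44*x^2 - 3*x - 12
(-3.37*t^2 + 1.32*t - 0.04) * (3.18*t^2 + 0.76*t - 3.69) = -10.7166*t^4 + 1.6364*t^3 + 13.3113*t^2 - 4.9012*t + 0.1476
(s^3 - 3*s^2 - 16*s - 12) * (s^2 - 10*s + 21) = s^5 - 13*s^4 + 35*s^3 + 85*s^2 - 216*s - 252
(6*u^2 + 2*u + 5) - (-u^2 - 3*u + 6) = 7*u^2 + 5*u - 1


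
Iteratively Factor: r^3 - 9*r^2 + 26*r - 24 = (r - 2)*(r^2 - 7*r + 12) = (r - 3)*(r - 2)*(r - 4)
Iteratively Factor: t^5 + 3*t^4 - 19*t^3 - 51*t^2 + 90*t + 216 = (t + 4)*(t^4 - t^3 - 15*t^2 + 9*t + 54) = (t - 3)*(t + 4)*(t^3 + 2*t^2 - 9*t - 18) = (t - 3)*(t + 2)*(t + 4)*(t^2 - 9) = (t - 3)^2*(t + 2)*(t + 4)*(t + 3)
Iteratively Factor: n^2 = (n)*(n)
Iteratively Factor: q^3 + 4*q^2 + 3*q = (q + 1)*(q^2 + 3*q) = (q + 1)*(q + 3)*(q)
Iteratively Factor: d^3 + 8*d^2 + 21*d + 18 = (d + 3)*(d^2 + 5*d + 6) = (d + 2)*(d + 3)*(d + 3)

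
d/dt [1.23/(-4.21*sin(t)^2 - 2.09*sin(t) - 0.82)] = (10.3566*sin(t) + 2.5707)*cos(t)/(4.21*sin(t)^2 + 2.09*sin(t) + 0.82)^2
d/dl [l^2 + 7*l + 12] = 2*l + 7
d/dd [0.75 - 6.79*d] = -6.79000000000000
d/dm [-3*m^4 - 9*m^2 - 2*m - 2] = -12*m^3 - 18*m - 2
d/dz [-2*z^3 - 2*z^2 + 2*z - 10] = -6*z^2 - 4*z + 2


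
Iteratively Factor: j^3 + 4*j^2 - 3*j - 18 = (j - 2)*(j^2 + 6*j + 9) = (j - 2)*(j + 3)*(j + 3)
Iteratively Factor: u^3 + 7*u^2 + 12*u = (u)*(u^2 + 7*u + 12) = u*(u + 4)*(u + 3)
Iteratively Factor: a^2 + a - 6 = (a - 2)*(a + 3)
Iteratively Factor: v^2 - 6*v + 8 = (v - 2)*(v - 4)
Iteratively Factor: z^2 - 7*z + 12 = (z - 4)*(z - 3)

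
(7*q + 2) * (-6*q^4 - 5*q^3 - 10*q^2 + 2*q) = -42*q^5 - 47*q^4 - 80*q^3 - 6*q^2 + 4*q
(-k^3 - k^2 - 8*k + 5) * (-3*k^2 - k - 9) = 3*k^5 + 4*k^4 + 34*k^3 + 2*k^2 + 67*k - 45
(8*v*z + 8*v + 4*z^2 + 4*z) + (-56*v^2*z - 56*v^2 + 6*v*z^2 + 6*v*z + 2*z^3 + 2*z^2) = -56*v^2*z - 56*v^2 + 6*v*z^2 + 14*v*z + 8*v + 2*z^3 + 6*z^2 + 4*z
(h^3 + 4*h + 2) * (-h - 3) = -h^4 - 3*h^3 - 4*h^2 - 14*h - 6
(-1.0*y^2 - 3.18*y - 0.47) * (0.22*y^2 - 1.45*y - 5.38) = -0.22*y^4 + 0.7504*y^3 + 9.8876*y^2 + 17.7899*y + 2.5286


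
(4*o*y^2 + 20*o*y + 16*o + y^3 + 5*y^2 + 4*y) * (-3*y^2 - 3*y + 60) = -12*o*y^4 - 72*o*y^3 + 132*o*y^2 + 1152*o*y + 960*o - 3*y^5 - 18*y^4 + 33*y^3 + 288*y^2 + 240*y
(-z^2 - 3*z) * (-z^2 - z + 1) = z^4 + 4*z^3 + 2*z^2 - 3*z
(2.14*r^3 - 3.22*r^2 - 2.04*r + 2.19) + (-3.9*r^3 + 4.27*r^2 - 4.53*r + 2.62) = -1.76*r^3 + 1.05*r^2 - 6.57*r + 4.81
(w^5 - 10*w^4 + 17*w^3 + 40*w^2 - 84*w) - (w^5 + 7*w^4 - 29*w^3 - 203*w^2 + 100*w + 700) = -17*w^4 + 46*w^3 + 243*w^2 - 184*w - 700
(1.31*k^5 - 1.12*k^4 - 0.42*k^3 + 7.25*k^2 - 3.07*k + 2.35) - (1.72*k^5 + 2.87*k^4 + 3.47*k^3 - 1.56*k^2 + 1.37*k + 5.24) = -0.41*k^5 - 3.99*k^4 - 3.89*k^3 + 8.81*k^2 - 4.44*k - 2.89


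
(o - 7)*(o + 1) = o^2 - 6*o - 7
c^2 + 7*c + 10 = (c + 2)*(c + 5)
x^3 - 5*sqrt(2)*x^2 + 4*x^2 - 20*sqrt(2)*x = x*(x + 4)*(x - 5*sqrt(2))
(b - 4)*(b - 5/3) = b^2 - 17*b/3 + 20/3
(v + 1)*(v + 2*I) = v^2 + v + 2*I*v + 2*I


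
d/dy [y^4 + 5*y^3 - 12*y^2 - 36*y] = 4*y^3 + 15*y^2 - 24*y - 36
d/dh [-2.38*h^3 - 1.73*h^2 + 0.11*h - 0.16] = -7.14*h^2 - 3.46*h + 0.11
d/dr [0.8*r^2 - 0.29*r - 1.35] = 1.6*r - 0.29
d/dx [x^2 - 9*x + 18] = 2*x - 9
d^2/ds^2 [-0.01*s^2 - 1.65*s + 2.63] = -0.0200000000000000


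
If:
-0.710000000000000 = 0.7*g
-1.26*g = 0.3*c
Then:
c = 4.26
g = -1.01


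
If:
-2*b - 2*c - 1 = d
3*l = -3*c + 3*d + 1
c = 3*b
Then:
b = -l/11 - 2/33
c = -3*l/11 - 2/11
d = 8*l/11 - 17/33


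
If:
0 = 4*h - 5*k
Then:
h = 5*k/4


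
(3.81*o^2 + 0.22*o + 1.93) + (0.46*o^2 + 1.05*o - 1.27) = 4.27*o^2 + 1.27*o + 0.66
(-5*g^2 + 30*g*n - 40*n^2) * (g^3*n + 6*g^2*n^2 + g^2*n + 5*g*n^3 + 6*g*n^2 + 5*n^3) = -5*g^5*n - 5*g^4*n + 115*g^3*n^3 - 90*g^2*n^4 + 115*g^2*n^3 - 200*g*n^5 - 90*g*n^4 - 200*n^5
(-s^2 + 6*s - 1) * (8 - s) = s^3 - 14*s^2 + 49*s - 8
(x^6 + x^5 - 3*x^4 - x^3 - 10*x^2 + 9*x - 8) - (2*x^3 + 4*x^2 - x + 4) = x^6 + x^5 - 3*x^4 - 3*x^3 - 14*x^2 + 10*x - 12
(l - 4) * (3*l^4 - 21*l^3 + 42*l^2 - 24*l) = 3*l^5 - 33*l^4 + 126*l^3 - 192*l^2 + 96*l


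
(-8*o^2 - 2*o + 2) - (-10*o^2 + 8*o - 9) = 2*o^2 - 10*o + 11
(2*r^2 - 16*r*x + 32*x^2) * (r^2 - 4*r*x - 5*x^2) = 2*r^4 - 24*r^3*x + 86*r^2*x^2 - 48*r*x^3 - 160*x^4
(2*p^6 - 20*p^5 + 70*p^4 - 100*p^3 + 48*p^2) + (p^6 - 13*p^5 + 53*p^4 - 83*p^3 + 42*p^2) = 3*p^6 - 33*p^5 + 123*p^4 - 183*p^3 + 90*p^2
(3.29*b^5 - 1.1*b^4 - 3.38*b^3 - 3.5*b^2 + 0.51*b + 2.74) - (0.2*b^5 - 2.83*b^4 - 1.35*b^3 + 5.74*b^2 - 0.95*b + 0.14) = 3.09*b^5 + 1.73*b^4 - 2.03*b^3 - 9.24*b^2 + 1.46*b + 2.6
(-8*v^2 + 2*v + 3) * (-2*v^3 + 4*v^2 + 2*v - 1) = 16*v^5 - 36*v^4 - 14*v^3 + 24*v^2 + 4*v - 3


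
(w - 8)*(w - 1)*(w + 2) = w^3 - 7*w^2 - 10*w + 16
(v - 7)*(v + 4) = v^2 - 3*v - 28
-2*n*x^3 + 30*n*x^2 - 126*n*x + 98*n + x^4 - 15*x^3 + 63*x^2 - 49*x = (-2*n + x)*(x - 7)^2*(x - 1)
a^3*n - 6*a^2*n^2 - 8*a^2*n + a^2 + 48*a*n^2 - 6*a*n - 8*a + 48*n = (a - 8)*(a - 6*n)*(a*n + 1)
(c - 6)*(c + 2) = c^2 - 4*c - 12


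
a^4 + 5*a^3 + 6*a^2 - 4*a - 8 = (a - 1)*(a + 2)^3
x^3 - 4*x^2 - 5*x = x*(x - 5)*(x + 1)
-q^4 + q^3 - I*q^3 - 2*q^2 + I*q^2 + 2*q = q*(q + 2*I)*(I*q + 1)*(I*q - I)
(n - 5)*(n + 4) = n^2 - n - 20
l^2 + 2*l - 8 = (l - 2)*(l + 4)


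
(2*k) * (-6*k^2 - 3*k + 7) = -12*k^3 - 6*k^2 + 14*k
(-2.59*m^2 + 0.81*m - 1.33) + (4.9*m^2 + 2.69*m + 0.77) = 2.31*m^2 + 3.5*m - 0.56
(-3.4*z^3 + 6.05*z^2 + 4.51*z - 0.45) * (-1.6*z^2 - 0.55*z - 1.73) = 5.44*z^5 - 7.81*z^4 - 4.6615*z^3 - 12.227*z^2 - 7.5548*z + 0.7785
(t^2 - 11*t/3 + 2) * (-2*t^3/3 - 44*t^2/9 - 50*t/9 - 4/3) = -2*t^5/3 - 22*t^4/9 + 298*t^3/27 + 250*t^2/27 - 56*t/9 - 8/3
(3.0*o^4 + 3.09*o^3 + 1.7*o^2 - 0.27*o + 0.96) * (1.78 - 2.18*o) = -6.54*o^5 - 1.3962*o^4 + 1.7942*o^3 + 3.6146*o^2 - 2.5734*o + 1.7088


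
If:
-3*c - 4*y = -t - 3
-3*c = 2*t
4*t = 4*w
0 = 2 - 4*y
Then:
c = 2/9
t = -1/3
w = -1/3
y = 1/2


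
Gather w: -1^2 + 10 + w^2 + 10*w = w^2 + 10*w + 9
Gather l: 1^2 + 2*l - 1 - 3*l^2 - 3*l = -3*l^2 - l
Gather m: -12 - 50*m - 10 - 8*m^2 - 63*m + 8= -8*m^2 - 113*m - 14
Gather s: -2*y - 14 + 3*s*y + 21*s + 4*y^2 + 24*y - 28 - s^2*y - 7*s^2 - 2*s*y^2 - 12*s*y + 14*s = s^2*(-y - 7) + s*(-2*y^2 - 9*y + 35) + 4*y^2 + 22*y - 42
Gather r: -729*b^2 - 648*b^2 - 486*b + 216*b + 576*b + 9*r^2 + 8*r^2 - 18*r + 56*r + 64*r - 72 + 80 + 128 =-1377*b^2 + 306*b + 17*r^2 + 102*r + 136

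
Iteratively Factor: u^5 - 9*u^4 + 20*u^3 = (u - 5)*(u^4 - 4*u^3) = (u - 5)*(u - 4)*(u^3) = u*(u - 5)*(u - 4)*(u^2) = u^2*(u - 5)*(u - 4)*(u)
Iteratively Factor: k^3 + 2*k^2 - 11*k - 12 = (k + 1)*(k^2 + k - 12) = (k - 3)*(k + 1)*(k + 4)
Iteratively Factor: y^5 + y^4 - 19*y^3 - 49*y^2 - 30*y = (y + 1)*(y^4 - 19*y^2 - 30*y) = (y + 1)*(y + 3)*(y^3 - 3*y^2 - 10*y) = (y + 1)*(y + 2)*(y + 3)*(y^2 - 5*y) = y*(y + 1)*(y + 2)*(y + 3)*(y - 5)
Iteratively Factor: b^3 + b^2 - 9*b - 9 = (b - 3)*(b^2 + 4*b + 3) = (b - 3)*(b + 3)*(b + 1)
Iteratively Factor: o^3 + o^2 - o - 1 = (o + 1)*(o^2 - 1) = (o - 1)*(o + 1)*(o + 1)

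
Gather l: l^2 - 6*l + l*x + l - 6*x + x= l^2 + l*(x - 5) - 5*x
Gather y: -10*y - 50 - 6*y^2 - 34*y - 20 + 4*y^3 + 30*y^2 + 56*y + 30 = 4*y^3 + 24*y^2 + 12*y - 40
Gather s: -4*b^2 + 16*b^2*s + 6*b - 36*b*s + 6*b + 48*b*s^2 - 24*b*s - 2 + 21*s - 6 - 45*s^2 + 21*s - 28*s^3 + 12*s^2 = -4*b^2 + 12*b - 28*s^3 + s^2*(48*b - 33) + s*(16*b^2 - 60*b + 42) - 8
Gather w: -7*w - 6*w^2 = -6*w^2 - 7*w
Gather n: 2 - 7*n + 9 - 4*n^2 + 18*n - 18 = -4*n^2 + 11*n - 7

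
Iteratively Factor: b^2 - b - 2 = (b - 2)*(b + 1)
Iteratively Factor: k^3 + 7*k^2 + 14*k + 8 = (k + 2)*(k^2 + 5*k + 4) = (k + 1)*(k + 2)*(k + 4)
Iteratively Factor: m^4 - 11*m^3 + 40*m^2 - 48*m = (m - 4)*(m^3 - 7*m^2 + 12*m) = m*(m - 4)*(m^2 - 7*m + 12) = m*(m - 4)^2*(m - 3)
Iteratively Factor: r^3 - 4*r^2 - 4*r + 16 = (r + 2)*(r^2 - 6*r + 8) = (r - 2)*(r + 2)*(r - 4)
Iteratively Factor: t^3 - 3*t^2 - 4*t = (t)*(t^2 - 3*t - 4) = t*(t - 4)*(t + 1)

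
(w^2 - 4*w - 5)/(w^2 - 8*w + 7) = (w^2 - 4*w - 5)/(w^2 - 8*w + 7)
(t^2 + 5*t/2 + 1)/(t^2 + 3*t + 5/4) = 2*(t + 2)/(2*t + 5)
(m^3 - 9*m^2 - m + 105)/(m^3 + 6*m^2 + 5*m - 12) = (m^2 - 12*m + 35)/(m^2 + 3*m - 4)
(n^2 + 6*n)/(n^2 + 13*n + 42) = n/(n + 7)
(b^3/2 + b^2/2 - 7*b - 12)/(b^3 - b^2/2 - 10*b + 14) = (b^3 + b^2 - 14*b - 24)/(2*b^3 - b^2 - 20*b + 28)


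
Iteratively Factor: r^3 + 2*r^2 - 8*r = (r)*(r^2 + 2*r - 8) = r*(r - 2)*(r + 4)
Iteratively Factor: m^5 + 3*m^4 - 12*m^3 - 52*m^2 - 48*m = (m + 2)*(m^4 + m^3 - 14*m^2 - 24*m) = m*(m + 2)*(m^3 + m^2 - 14*m - 24) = m*(m + 2)*(m + 3)*(m^2 - 2*m - 8) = m*(m - 4)*(m + 2)*(m + 3)*(m + 2)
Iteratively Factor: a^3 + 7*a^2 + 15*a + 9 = (a + 3)*(a^2 + 4*a + 3) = (a + 3)^2*(a + 1)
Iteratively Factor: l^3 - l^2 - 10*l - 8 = (l + 1)*(l^2 - 2*l - 8) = (l + 1)*(l + 2)*(l - 4)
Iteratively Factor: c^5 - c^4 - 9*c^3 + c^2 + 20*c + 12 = (c - 2)*(c^4 + c^3 - 7*c^2 - 13*c - 6) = (c - 2)*(c + 1)*(c^3 - 7*c - 6) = (c - 2)*(c + 1)*(c + 2)*(c^2 - 2*c - 3) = (c - 3)*(c - 2)*(c + 1)*(c + 2)*(c + 1)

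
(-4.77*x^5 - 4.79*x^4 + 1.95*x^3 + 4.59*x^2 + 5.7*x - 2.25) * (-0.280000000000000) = 1.3356*x^5 + 1.3412*x^4 - 0.546*x^3 - 1.2852*x^2 - 1.596*x + 0.63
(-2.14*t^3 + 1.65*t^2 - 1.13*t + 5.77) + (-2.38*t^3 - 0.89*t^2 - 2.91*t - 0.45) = -4.52*t^3 + 0.76*t^2 - 4.04*t + 5.32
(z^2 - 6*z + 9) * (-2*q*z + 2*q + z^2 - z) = -2*q*z^3 + 14*q*z^2 - 30*q*z + 18*q + z^4 - 7*z^3 + 15*z^2 - 9*z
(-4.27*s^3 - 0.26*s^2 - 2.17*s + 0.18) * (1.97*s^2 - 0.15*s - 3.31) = -8.4119*s^5 + 0.1283*s^4 + 9.8978*s^3 + 1.5407*s^2 + 7.1557*s - 0.5958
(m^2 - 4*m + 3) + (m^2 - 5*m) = 2*m^2 - 9*m + 3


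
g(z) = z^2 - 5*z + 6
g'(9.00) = 13.00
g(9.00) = 42.00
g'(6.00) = 7.00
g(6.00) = 12.00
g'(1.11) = -2.78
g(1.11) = 1.68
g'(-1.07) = -7.14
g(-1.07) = 12.49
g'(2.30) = -0.40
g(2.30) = -0.21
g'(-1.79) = -8.58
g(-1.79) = 18.15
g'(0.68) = -3.64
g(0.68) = 3.06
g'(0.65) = -3.70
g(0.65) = 3.17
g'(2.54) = 0.08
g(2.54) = -0.25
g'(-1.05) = -7.10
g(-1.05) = 12.35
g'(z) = 2*z - 5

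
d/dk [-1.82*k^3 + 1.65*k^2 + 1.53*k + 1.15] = -5.46*k^2 + 3.3*k + 1.53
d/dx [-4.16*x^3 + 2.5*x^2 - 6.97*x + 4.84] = -12.48*x^2 + 5.0*x - 6.97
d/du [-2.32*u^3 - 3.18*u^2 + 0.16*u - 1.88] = -6.96*u^2 - 6.36*u + 0.16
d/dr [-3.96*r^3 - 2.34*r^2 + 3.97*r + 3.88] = -11.88*r^2 - 4.68*r + 3.97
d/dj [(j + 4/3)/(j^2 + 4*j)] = (-3*j^2 - 8*j - 16)/(3*j^2*(j^2 + 8*j + 16))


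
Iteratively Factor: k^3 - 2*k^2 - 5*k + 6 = (k + 2)*(k^2 - 4*k + 3) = (k - 3)*(k + 2)*(k - 1)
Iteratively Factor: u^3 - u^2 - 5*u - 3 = (u + 1)*(u^2 - 2*u - 3) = (u - 3)*(u + 1)*(u + 1)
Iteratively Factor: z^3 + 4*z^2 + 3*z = (z + 3)*(z^2 + z) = (z + 1)*(z + 3)*(z)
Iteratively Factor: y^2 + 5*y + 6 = (y + 2)*(y + 3)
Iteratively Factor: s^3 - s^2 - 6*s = (s)*(s^2 - s - 6) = s*(s + 2)*(s - 3)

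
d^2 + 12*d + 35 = (d + 5)*(d + 7)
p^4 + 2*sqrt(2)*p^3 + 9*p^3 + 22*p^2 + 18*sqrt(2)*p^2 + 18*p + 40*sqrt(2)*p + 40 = (p + 4)*(p + 5)*(p + sqrt(2))^2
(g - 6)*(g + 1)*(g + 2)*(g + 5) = g^4 + 2*g^3 - 31*g^2 - 92*g - 60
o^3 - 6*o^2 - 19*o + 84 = (o - 7)*(o - 3)*(o + 4)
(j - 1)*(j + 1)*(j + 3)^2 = j^4 + 6*j^3 + 8*j^2 - 6*j - 9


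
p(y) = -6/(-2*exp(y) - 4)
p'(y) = -12*exp(y)/(-2*exp(y) - 4)^2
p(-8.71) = 1.50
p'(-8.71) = -0.00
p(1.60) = 0.43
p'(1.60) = -0.31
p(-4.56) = 1.49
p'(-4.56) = -0.01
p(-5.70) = 1.50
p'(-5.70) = -0.00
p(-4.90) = 1.49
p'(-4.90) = -0.01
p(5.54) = 0.01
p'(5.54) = -0.01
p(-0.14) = 1.05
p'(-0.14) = -0.32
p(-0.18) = 1.06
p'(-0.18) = -0.31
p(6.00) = 0.01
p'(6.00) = -0.00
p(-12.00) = 1.50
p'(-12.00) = 0.00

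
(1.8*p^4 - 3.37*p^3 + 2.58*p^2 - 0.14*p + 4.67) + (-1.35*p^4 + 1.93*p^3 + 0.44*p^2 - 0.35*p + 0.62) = 0.45*p^4 - 1.44*p^3 + 3.02*p^2 - 0.49*p + 5.29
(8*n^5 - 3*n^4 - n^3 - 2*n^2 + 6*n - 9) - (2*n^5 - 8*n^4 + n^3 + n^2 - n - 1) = 6*n^5 + 5*n^4 - 2*n^3 - 3*n^2 + 7*n - 8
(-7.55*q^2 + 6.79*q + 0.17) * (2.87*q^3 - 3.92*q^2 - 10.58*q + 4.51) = -21.6685*q^5 + 49.0833*q^4 + 53.7501*q^3 - 106.5551*q^2 + 28.8243*q + 0.7667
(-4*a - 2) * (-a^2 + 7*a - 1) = 4*a^3 - 26*a^2 - 10*a + 2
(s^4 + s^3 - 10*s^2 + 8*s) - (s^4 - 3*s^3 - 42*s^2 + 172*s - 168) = 4*s^3 + 32*s^2 - 164*s + 168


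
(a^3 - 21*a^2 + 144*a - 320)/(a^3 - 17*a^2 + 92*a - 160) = (a - 8)/(a - 4)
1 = 1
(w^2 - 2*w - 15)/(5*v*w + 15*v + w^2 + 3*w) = (w - 5)/(5*v + w)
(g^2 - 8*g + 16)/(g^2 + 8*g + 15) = (g^2 - 8*g + 16)/(g^2 + 8*g + 15)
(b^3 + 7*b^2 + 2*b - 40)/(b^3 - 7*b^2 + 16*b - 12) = (b^2 + 9*b + 20)/(b^2 - 5*b + 6)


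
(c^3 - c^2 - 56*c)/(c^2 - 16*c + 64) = c*(c + 7)/(c - 8)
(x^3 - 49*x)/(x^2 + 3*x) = (x^2 - 49)/(x + 3)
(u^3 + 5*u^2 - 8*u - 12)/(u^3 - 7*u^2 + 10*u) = (u^2 + 7*u + 6)/(u*(u - 5))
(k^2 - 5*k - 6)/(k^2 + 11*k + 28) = (k^2 - 5*k - 6)/(k^2 + 11*k + 28)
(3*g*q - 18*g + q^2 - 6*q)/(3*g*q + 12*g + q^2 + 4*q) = (q - 6)/(q + 4)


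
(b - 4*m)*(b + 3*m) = b^2 - b*m - 12*m^2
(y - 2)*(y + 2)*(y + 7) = y^3 + 7*y^2 - 4*y - 28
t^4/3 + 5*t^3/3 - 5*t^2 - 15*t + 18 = (t/3 + 1)*(t - 3)*(t - 1)*(t + 6)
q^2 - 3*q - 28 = (q - 7)*(q + 4)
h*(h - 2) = h^2 - 2*h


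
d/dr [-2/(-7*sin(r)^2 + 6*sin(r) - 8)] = 4*(3 - 7*sin(r))*cos(r)/(7*sin(r)^2 - 6*sin(r) + 8)^2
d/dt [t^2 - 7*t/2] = 2*t - 7/2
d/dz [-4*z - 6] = -4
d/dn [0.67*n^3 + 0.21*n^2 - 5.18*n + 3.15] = 2.01*n^2 + 0.42*n - 5.18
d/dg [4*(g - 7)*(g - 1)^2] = 12*(g - 5)*(g - 1)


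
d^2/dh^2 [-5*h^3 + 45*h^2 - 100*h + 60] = 90 - 30*h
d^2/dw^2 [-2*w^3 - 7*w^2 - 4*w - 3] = -12*w - 14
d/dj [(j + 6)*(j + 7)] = 2*j + 13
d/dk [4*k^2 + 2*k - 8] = 8*k + 2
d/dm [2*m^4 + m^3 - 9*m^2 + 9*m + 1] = 8*m^3 + 3*m^2 - 18*m + 9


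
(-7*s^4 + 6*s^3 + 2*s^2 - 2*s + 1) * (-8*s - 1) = 56*s^5 - 41*s^4 - 22*s^3 + 14*s^2 - 6*s - 1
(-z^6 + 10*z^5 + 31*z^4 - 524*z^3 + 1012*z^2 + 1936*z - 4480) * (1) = -z^6 + 10*z^5 + 31*z^4 - 524*z^3 + 1012*z^2 + 1936*z - 4480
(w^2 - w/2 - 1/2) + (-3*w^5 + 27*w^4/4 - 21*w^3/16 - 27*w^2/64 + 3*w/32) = -3*w^5 + 27*w^4/4 - 21*w^3/16 + 37*w^2/64 - 13*w/32 - 1/2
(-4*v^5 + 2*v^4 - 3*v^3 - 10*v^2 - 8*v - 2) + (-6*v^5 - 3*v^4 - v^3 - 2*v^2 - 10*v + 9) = -10*v^5 - v^4 - 4*v^3 - 12*v^2 - 18*v + 7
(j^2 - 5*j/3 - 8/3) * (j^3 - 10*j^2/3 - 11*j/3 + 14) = j^5 - 5*j^4 - 7*j^3/9 + 29*j^2 - 122*j/9 - 112/3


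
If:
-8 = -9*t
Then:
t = 8/9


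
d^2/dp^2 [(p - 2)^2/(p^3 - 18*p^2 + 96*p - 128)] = 2*(p + 10)/(p^4 - 32*p^3 + 384*p^2 - 2048*p + 4096)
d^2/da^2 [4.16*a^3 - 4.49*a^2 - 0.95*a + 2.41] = 24.96*a - 8.98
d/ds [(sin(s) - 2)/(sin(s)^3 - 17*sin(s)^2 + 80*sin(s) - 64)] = (7*sin(s) + cos(2*s) - 13)*cos(s)/((sin(s) - 8)^3*(sin(s) - 1)^2)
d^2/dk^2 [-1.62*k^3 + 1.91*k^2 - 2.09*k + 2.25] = 3.82 - 9.72*k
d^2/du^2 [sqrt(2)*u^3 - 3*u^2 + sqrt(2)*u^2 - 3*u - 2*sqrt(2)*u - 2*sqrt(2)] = 6*sqrt(2)*u - 6 + 2*sqrt(2)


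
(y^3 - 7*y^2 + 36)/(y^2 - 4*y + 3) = (y^2 - 4*y - 12)/(y - 1)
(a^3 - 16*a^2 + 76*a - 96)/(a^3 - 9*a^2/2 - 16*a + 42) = 2*(a - 8)/(2*a + 7)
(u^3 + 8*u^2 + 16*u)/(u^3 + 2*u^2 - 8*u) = (u + 4)/(u - 2)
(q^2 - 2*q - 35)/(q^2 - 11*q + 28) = (q + 5)/(q - 4)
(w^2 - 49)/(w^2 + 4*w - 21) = (w - 7)/(w - 3)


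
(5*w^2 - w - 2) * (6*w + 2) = 30*w^3 + 4*w^2 - 14*w - 4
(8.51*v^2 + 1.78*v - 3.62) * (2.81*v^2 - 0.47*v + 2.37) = 23.9131*v^4 + 1.0021*v^3 + 9.1599*v^2 + 5.92*v - 8.5794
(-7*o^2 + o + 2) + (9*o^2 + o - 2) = 2*o^2 + 2*o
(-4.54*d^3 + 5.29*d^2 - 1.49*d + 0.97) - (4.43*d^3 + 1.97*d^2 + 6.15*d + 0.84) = -8.97*d^3 + 3.32*d^2 - 7.64*d + 0.13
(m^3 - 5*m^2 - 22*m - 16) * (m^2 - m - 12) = m^5 - 6*m^4 - 29*m^3 + 66*m^2 + 280*m + 192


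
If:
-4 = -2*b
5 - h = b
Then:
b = 2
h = 3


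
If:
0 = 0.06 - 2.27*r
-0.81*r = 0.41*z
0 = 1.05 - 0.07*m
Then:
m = 15.00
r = 0.03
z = -0.05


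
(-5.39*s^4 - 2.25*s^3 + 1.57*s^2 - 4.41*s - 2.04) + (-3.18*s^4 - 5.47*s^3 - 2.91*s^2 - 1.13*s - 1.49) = -8.57*s^4 - 7.72*s^3 - 1.34*s^2 - 5.54*s - 3.53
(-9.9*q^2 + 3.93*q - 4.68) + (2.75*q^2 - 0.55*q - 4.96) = -7.15*q^2 + 3.38*q - 9.64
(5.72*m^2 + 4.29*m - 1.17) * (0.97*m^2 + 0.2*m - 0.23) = 5.5484*m^4 + 5.3053*m^3 - 1.5925*m^2 - 1.2207*m + 0.2691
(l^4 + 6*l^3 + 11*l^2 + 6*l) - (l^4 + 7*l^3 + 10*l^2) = -l^3 + l^2 + 6*l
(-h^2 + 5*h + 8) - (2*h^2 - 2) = -3*h^2 + 5*h + 10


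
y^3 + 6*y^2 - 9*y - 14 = (y - 2)*(y + 1)*(y + 7)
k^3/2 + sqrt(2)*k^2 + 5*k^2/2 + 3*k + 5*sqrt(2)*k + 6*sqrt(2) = (k/2 + sqrt(2))*(k + 2)*(k + 3)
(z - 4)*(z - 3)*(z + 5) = z^3 - 2*z^2 - 23*z + 60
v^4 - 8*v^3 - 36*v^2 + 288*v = v*(v - 8)*(v - 6)*(v + 6)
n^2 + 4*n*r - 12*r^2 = (n - 2*r)*(n + 6*r)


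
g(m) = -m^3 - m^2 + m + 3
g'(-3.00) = -20.00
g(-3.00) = 18.00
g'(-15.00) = -644.00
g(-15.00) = 3138.00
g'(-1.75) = -4.69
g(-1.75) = 3.55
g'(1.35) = -7.17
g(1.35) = 0.07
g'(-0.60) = 1.12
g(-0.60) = 2.26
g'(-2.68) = -15.19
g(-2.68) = 12.39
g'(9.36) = -280.55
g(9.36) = -895.28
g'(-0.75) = 0.81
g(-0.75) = 2.11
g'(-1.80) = -5.12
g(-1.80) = 3.79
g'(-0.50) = 1.25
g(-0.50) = 2.38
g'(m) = -3*m^2 - 2*m + 1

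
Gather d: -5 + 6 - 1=0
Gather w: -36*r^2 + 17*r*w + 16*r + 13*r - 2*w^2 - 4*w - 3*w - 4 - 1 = -36*r^2 + 29*r - 2*w^2 + w*(17*r - 7) - 5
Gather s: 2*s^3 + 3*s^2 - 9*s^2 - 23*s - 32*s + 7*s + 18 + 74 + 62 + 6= 2*s^3 - 6*s^2 - 48*s + 160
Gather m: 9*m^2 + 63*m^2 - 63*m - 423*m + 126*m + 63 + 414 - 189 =72*m^2 - 360*m + 288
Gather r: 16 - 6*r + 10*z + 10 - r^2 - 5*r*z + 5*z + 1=-r^2 + r*(-5*z - 6) + 15*z + 27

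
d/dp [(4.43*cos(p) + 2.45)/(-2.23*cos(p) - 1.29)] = 0.251199999999999*sin(p)/(2.23*cos(p) + 1.29)^2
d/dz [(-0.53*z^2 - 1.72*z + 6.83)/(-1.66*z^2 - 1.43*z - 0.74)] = (-2.0973*z^2 + 23.46*z + 11.0397)/(2.7556*z^4 + 4.7476*z^3 + 4.5017*z^2 + 2.1164*z + 0.5476)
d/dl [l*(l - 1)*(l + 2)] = 3*l^2 + 2*l - 2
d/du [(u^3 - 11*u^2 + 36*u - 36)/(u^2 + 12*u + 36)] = (u^3 + 18*u^2 - 168*u + 288)/(u^3 + 18*u^2 + 108*u + 216)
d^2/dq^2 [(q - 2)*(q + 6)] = 2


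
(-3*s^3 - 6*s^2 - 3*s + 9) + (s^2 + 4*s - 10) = -3*s^3 - 5*s^2 + s - 1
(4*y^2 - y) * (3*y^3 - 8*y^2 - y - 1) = 12*y^5 - 35*y^4 + 4*y^3 - 3*y^2 + y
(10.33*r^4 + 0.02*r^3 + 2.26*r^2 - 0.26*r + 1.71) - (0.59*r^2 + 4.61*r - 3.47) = 10.33*r^4 + 0.02*r^3 + 1.67*r^2 - 4.87*r + 5.18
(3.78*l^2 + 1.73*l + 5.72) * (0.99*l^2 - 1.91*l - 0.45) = 3.7422*l^4 - 5.5071*l^3 + 0.6575*l^2 - 11.7037*l - 2.574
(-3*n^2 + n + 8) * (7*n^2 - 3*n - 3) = -21*n^4 + 16*n^3 + 62*n^2 - 27*n - 24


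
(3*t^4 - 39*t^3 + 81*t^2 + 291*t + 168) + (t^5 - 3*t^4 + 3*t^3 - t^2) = t^5 - 36*t^3 + 80*t^2 + 291*t + 168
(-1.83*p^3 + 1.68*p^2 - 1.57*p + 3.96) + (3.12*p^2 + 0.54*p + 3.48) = -1.83*p^3 + 4.8*p^2 - 1.03*p + 7.44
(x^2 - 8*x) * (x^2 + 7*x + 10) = x^4 - x^3 - 46*x^2 - 80*x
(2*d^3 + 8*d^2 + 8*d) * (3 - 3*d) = -6*d^4 - 18*d^3 + 24*d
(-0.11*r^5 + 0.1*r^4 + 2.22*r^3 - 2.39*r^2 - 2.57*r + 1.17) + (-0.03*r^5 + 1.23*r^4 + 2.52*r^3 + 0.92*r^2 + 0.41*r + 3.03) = -0.14*r^5 + 1.33*r^4 + 4.74*r^3 - 1.47*r^2 - 2.16*r + 4.2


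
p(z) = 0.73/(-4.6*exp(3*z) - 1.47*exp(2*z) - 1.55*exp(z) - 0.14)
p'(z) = 0.73*(13.8*exp(3*z) + 2.94*exp(2*z) + 1.55*exp(z))/(-4.6*exp(3*z) - 1.47*exp(2*z) - 1.55*exp(z) - 0.14)^2 = (10.074*exp(2*z) + 2.1462*exp(z) + 1.1315)*exp(z)/(4.6*exp(3*z) + 1.47*exp(2*z) + 1.55*exp(z) + 0.14)^2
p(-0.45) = -0.25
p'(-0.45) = 0.49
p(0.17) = -0.06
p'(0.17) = 0.15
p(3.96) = -0.00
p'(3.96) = 0.00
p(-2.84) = -3.09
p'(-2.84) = 1.35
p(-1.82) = -1.62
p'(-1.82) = 1.40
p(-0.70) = -0.40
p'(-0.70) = 0.69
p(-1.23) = -0.88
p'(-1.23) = 1.10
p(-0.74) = -0.43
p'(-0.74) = 0.72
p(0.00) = -0.09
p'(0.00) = 0.22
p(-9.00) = -5.21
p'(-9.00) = 0.01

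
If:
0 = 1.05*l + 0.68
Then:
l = -0.65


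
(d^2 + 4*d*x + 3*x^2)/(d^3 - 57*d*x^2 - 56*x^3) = (-d - 3*x)/(-d^2 + d*x + 56*x^2)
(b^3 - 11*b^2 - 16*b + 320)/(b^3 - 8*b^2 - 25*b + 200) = (b - 8)/(b - 5)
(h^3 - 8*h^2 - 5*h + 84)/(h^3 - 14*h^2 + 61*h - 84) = (h + 3)/(h - 3)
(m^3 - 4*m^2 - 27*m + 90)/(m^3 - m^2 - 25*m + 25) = (m^2 - 9*m + 18)/(m^2 - 6*m + 5)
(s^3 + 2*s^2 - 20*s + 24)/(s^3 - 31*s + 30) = (s^2 - 4*s + 4)/(s^2 - 6*s + 5)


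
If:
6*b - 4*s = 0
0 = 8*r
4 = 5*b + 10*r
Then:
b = 4/5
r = 0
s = 6/5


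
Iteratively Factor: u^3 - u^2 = (u)*(u^2 - u) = u^2*(u - 1)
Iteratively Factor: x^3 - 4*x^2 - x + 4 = (x - 4)*(x^2 - 1) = (x - 4)*(x + 1)*(x - 1)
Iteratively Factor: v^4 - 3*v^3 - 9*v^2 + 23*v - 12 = (v + 3)*(v^3 - 6*v^2 + 9*v - 4) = (v - 1)*(v + 3)*(v^2 - 5*v + 4) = (v - 1)^2*(v + 3)*(v - 4)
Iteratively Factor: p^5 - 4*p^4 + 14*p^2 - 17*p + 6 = (p - 1)*(p^4 - 3*p^3 - 3*p^2 + 11*p - 6) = (p - 3)*(p - 1)*(p^3 - 3*p + 2) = (p - 3)*(p - 1)^2*(p^2 + p - 2) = (p - 3)*(p - 1)^2*(p + 2)*(p - 1)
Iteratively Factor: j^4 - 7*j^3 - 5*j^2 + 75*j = (j + 3)*(j^3 - 10*j^2 + 25*j) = (j - 5)*(j + 3)*(j^2 - 5*j) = (j - 5)^2*(j + 3)*(j)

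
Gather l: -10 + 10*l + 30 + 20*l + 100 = 30*l + 120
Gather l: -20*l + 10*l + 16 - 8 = 8 - 10*l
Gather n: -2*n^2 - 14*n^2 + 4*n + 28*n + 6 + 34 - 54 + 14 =-16*n^2 + 32*n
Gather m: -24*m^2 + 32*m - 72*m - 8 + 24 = -24*m^2 - 40*m + 16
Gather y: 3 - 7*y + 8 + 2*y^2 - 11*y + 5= 2*y^2 - 18*y + 16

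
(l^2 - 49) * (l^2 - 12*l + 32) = l^4 - 12*l^3 - 17*l^2 + 588*l - 1568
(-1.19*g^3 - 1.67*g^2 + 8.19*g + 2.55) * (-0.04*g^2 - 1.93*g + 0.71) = 0.0476*g^5 + 2.3635*g^4 + 2.0506*g^3 - 17.0944*g^2 + 0.893400000000001*g + 1.8105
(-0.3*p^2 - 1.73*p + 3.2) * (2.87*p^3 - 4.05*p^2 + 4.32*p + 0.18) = -0.861*p^5 - 3.7501*p^4 + 14.8945*p^3 - 20.4876*p^2 + 13.5126*p + 0.576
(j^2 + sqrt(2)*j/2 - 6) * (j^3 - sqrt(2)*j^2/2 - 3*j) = j^5 - 19*j^3/2 + 3*sqrt(2)*j^2/2 + 18*j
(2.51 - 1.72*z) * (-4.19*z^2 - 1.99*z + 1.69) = 7.2068*z^3 - 7.0941*z^2 - 7.9017*z + 4.2419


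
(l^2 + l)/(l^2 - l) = (l + 1)/(l - 1)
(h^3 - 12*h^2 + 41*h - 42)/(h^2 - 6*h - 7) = (h^2 - 5*h + 6)/(h + 1)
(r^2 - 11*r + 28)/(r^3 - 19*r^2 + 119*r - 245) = (r - 4)/(r^2 - 12*r + 35)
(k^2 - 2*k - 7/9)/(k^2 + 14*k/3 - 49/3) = (k + 1/3)/(k + 7)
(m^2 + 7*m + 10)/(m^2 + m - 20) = (m + 2)/(m - 4)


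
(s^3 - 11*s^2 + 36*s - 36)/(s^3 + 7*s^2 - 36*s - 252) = (s^2 - 5*s + 6)/(s^2 + 13*s + 42)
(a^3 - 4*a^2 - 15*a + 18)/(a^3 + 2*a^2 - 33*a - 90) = (a - 1)/(a + 5)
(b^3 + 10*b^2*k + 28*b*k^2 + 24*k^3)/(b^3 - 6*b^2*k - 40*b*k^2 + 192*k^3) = (b^2 + 4*b*k + 4*k^2)/(b^2 - 12*b*k + 32*k^2)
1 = 1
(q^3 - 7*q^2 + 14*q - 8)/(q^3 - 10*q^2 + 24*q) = (q^2 - 3*q + 2)/(q*(q - 6))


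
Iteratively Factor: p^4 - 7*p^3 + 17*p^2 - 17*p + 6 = (p - 3)*(p^3 - 4*p^2 + 5*p - 2) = (p - 3)*(p - 1)*(p^2 - 3*p + 2) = (p - 3)*(p - 2)*(p - 1)*(p - 1)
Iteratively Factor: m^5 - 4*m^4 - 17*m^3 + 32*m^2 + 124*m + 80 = (m - 5)*(m^4 + m^3 - 12*m^2 - 28*m - 16) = (m - 5)*(m + 2)*(m^3 - m^2 - 10*m - 8) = (m - 5)*(m + 1)*(m + 2)*(m^2 - 2*m - 8) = (m - 5)*(m - 4)*(m + 1)*(m + 2)*(m + 2)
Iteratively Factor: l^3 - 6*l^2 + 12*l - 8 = (l - 2)*(l^2 - 4*l + 4) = (l - 2)^2*(l - 2)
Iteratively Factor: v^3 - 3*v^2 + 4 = (v - 2)*(v^2 - v - 2) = (v - 2)*(v + 1)*(v - 2)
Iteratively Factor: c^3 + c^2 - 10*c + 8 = (c - 2)*(c^2 + 3*c - 4) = (c - 2)*(c + 4)*(c - 1)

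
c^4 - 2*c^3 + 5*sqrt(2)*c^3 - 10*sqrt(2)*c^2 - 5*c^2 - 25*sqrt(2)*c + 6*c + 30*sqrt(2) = (c - 3)*(c - 1)*(c + 2)*(c + 5*sqrt(2))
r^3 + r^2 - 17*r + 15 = (r - 3)*(r - 1)*(r + 5)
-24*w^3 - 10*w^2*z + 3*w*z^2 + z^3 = (-3*w + z)*(2*w + z)*(4*w + z)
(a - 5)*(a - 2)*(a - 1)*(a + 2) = a^4 - 6*a^3 + a^2 + 24*a - 20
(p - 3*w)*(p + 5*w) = p^2 + 2*p*w - 15*w^2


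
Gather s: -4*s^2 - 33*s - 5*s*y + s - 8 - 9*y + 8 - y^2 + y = -4*s^2 + s*(-5*y - 32) - y^2 - 8*y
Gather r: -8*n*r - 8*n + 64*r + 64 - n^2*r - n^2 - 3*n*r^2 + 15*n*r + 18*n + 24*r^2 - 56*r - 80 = -n^2 + 10*n + r^2*(24 - 3*n) + r*(-n^2 + 7*n + 8) - 16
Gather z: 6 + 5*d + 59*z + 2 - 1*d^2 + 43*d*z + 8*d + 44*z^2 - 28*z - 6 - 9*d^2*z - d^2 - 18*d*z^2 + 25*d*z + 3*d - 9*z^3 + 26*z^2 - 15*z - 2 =-2*d^2 + 16*d - 9*z^3 + z^2*(70 - 18*d) + z*(-9*d^2 + 68*d + 16)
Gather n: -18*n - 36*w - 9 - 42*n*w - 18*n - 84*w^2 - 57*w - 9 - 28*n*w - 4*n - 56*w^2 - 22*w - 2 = n*(-70*w - 40) - 140*w^2 - 115*w - 20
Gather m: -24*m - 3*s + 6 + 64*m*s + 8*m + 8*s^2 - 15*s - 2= m*(64*s - 16) + 8*s^2 - 18*s + 4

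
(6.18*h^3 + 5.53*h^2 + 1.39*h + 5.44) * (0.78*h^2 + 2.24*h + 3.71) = 4.8204*h^5 + 18.1566*h^4 + 36.3992*h^3 + 27.8731*h^2 + 17.3425*h + 20.1824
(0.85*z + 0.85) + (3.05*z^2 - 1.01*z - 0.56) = 3.05*z^2 - 0.16*z + 0.29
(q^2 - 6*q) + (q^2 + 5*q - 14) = 2*q^2 - q - 14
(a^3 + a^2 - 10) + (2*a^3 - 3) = 3*a^3 + a^2 - 13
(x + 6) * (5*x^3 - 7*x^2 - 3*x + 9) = 5*x^4 + 23*x^3 - 45*x^2 - 9*x + 54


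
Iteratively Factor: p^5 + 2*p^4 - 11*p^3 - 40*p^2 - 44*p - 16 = (p + 1)*(p^4 + p^3 - 12*p^2 - 28*p - 16) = (p - 4)*(p + 1)*(p^3 + 5*p^2 + 8*p + 4) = (p - 4)*(p + 1)*(p + 2)*(p^2 + 3*p + 2) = (p - 4)*(p + 1)^2*(p + 2)*(p + 2)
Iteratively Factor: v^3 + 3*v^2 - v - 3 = (v - 1)*(v^2 + 4*v + 3) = (v - 1)*(v + 1)*(v + 3)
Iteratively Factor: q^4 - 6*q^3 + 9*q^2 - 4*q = (q - 1)*(q^3 - 5*q^2 + 4*q) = (q - 1)^2*(q^2 - 4*q) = q*(q - 1)^2*(q - 4)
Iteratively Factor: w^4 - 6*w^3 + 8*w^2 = (w - 4)*(w^3 - 2*w^2) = w*(w - 4)*(w^2 - 2*w) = w*(w - 4)*(w - 2)*(w)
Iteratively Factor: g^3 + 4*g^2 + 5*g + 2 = (g + 2)*(g^2 + 2*g + 1) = (g + 1)*(g + 2)*(g + 1)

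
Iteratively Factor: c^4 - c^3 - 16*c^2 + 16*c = (c - 4)*(c^3 + 3*c^2 - 4*c) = (c - 4)*(c + 4)*(c^2 - c) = c*(c - 4)*(c + 4)*(c - 1)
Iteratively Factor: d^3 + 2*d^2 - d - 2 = (d + 2)*(d^2 - 1) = (d + 1)*(d + 2)*(d - 1)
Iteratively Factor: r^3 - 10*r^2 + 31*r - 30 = (r - 2)*(r^2 - 8*r + 15) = (r - 3)*(r - 2)*(r - 5)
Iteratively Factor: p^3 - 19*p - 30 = (p - 5)*(p^2 + 5*p + 6) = (p - 5)*(p + 3)*(p + 2)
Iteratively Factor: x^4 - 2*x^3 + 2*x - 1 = (x - 1)*(x^3 - x^2 - x + 1) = (x - 1)^2*(x^2 - 1) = (x - 1)^2*(x + 1)*(x - 1)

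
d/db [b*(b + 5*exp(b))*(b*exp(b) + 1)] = b*(b + 1)*(b + 5*exp(b))*exp(b) + b*(b*exp(b) + 1)*(5*exp(b) + 1) + (b + 5*exp(b))*(b*exp(b) + 1)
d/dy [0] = 0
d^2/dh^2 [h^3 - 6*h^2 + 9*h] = 6*h - 12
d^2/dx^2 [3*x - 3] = 0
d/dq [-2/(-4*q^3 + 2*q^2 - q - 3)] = 2*(-12*q^2 + 4*q - 1)/(4*q^3 - 2*q^2 + q + 3)^2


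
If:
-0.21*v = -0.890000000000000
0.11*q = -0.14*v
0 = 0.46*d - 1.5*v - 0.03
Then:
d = 13.89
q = -5.39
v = 4.24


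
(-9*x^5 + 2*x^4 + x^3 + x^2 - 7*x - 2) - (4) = -9*x^5 + 2*x^4 + x^3 + x^2 - 7*x - 6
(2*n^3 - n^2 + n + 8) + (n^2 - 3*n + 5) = 2*n^3 - 2*n + 13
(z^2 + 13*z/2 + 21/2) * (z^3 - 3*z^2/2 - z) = z^5 + 5*z^4 - z^3/4 - 89*z^2/4 - 21*z/2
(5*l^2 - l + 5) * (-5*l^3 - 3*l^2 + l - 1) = -25*l^5 - 10*l^4 - 17*l^3 - 21*l^2 + 6*l - 5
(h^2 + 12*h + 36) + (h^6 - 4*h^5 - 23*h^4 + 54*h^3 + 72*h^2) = h^6 - 4*h^5 - 23*h^4 + 54*h^3 + 73*h^2 + 12*h + 36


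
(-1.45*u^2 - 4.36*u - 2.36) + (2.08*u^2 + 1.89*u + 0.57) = 0.63*u^2 - 2.47*u - 1.79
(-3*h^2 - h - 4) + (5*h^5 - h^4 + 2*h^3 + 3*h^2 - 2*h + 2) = 5*h^5 - h^4 + 2*h^3 - 3*h - 2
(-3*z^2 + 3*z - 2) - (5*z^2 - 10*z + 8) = -8*z^2 + 13*z - 10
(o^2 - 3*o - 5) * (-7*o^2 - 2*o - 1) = -7*o^4 + 19*o^3 + 40*o^2 + 13*o + 5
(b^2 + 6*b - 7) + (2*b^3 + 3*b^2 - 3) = 2*b^3 + 4*b^2 + 6*b - 10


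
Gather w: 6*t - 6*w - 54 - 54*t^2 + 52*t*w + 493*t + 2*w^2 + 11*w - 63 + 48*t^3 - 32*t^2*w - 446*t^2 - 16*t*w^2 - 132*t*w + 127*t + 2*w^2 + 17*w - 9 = 48*t^3 - 500*t^2 + 626*t + w^2*(4 - 16*t) + w*(-32*t^2 - 80*t + 22) - 126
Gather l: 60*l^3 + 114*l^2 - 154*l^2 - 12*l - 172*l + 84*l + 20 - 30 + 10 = 60*l^3 - 40*l^2 - 100*l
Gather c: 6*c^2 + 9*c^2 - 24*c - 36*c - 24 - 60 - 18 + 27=15*c^2 - 60*c - 75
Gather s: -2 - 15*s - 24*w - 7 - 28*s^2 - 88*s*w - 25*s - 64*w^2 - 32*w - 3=-28*s^2 + s*(-88*w - 40) - 64*w^2 - 56*w - 12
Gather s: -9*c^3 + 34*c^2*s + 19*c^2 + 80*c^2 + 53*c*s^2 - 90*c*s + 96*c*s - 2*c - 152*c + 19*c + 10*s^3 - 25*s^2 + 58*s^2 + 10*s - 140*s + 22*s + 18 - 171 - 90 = -9*c^3 + 99*c^2 - 135*c + 10*s^3 + s^2*(53*c + 33) + s*(34*c^2 + 6*c - 108) - 243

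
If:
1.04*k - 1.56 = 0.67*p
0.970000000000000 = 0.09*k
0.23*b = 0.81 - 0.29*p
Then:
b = -14.64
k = 10.78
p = 14.40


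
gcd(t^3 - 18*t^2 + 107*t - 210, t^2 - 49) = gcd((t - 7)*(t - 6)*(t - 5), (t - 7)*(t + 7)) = t - 7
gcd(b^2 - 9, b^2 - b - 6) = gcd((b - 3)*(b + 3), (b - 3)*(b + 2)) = b - 3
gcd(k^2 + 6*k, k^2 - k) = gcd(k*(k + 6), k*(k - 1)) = k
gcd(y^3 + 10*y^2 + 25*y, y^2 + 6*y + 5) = y + 5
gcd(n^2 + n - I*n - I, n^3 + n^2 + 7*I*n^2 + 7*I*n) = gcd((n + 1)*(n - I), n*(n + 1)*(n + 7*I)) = n + 1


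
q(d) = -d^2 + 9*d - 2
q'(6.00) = -3.00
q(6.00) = 16.00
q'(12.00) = -15.00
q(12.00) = -38.00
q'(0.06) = 8.88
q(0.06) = -1.46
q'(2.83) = 3.34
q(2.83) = 15.46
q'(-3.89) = 16.78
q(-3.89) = -52.14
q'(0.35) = 8.30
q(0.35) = 1.03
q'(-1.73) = 12.46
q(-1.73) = -20.56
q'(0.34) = 8.32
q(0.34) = 0.94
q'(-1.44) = 11.88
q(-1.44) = -17.03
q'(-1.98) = 12.96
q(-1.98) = -23.74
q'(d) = 9 - 2*d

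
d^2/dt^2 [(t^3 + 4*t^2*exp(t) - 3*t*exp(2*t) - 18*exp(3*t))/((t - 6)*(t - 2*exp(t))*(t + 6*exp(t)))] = 6*(6*t^4*exp(2*t) + 27*t^3*exp(3*t) - 84*t^3*exp(2*t) + 2*t^3 + 54*t^2*exp(4*t) - 378*t^2*exp(3*t) + 333*t^2*exp(2*t) + 36*t^2*exp(t) - 756*t*exp(4*t) + 1350*t*exp(3*t) - 54*t*exp(2*t) + 2700*exp(4*t) + 324*exp(3*t) + 108*exp(2*t))/(t^6 + 18*t^5*exp(t) - 18*t^5 + 108*t^4*exp(2*t) - 324*t^4*exp(t) + 108*t^4 + 216*t^3*exp(3*t) - 1944*t^3*exp(2*t) + 1944*t^3*exp(t) - 216*t^3 - 3888*t^2*exp(3*t) + 11664*t^2*exp(2*t) - 3888*t^2*exp(t) + 23328*t*exp(3*t) - 23328*t*exp(2*t) - 46656*exp(3*t))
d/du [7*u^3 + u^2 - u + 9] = 21*u^2 + 2*u - 1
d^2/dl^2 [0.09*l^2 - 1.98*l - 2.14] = 0.180000000000000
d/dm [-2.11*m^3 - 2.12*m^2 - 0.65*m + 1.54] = -6.33*m^2 - 4.24*m - 0.65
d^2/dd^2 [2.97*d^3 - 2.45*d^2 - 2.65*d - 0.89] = 17.82*d - 4.9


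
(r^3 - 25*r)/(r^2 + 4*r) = (r^2 - 25)/(r + 4)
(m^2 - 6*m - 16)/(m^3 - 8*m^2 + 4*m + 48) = (m - 8)/(m^2 - 10*m + 24)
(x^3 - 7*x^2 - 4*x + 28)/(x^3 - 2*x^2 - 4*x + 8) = (x - 7)/(x - 2)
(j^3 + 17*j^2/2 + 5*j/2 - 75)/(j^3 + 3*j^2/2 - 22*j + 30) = (j + 5)/(j - 2)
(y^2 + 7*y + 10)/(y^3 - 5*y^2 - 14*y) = (y + 5)/(y*(y - 7))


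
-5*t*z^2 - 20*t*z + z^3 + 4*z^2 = z*(-5*t + z)*(z + 4)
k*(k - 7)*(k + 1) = k^3 - 6*k^2 - 7*k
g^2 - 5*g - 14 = (g - 7)*(g + 2)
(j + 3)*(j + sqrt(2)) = j^2 + sqrt(2)*j + 3*j + 3*sqrt(2)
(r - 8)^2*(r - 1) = r^3 - 17*r^2 + 80*r - 64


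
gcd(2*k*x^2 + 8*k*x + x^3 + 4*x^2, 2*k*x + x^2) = 2*k*x + x^2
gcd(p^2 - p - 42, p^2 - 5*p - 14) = p - 7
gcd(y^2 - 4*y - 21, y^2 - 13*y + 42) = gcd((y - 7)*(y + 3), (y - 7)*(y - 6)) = y - 7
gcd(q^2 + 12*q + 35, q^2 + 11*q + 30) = q + 5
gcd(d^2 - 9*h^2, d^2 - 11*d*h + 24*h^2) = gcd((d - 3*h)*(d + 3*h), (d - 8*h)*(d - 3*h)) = d - 3*h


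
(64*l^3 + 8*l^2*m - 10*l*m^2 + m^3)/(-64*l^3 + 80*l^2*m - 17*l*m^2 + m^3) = (-8*l^2 - 2*l*m + m^2)/(8*l^2 - 9*l*m + m^2)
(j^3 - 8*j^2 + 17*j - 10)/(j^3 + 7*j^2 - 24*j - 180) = (j^2 - 3*j + 2)/(j^2 + 12*j + 36)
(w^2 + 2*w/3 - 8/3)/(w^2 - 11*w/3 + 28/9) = 3*(w + 2)/(3*w - 7)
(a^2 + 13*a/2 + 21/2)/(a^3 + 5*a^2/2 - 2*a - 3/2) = (2*a + 7)/(2*a^2 - a - 1)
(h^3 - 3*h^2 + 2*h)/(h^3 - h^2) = (h - 2)/h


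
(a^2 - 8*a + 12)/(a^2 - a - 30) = (a - 2)/(a + 5)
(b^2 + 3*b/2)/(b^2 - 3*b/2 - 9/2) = b/(b - 3)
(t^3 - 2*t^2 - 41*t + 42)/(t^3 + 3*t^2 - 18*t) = (t^2 - 8*t + 7)/(t*(t - 3))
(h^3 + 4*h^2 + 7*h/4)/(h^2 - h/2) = (4*h^2 + 16*h + 7)/(2*(2*h - 1))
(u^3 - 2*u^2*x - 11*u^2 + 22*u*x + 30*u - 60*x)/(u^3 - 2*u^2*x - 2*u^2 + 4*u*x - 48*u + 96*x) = (u^2 - 11*u + 30)/(u^2 - 2*u - 48)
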